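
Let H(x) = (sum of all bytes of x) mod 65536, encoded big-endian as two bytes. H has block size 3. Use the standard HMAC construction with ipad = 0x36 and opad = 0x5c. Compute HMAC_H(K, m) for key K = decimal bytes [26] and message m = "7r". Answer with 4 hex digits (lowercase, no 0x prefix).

Key decimal bytes [26] = 1a is 1 byte ≤ B = 3; zero-pad to 3 bytes: K' = 1a 00 00.
K' ⊕ ipad = 2c 36 36.  K' ⊕ opad = 46 5c 5c.
Inner input = (K'⊕ipad) ∥ m = 2c 36 36 ∥ 37 72.
Inner hash: sum = 44+54+54+55+114 = 321 → 01 41.
Outer input = (K'⊕opad) ∥ inner = 46 5c 5c ∥ 01 41.
Outer hash (tag): sum = 70+92+92+1+65 = 320 → 01 40.

0140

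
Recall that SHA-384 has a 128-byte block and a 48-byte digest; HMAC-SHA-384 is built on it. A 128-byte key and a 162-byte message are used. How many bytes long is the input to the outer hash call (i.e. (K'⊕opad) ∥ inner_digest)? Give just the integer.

Key is 128 ≤ 128 bytes, zero-padded: |K'| = 128.
Outer input = (K'⊕opad) ∥ H(inner) → 128 + 48 = 176 bytes.

176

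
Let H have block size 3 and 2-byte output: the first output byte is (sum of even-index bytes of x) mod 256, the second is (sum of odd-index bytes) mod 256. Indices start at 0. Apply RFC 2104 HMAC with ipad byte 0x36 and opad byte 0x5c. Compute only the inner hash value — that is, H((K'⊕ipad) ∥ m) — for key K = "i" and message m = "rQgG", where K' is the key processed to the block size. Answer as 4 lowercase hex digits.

Key "i" = 69 is 1 byte ≤ B = 3; zero-pad to 3 bytes: K' = 69 00 00.
K' ⊕ ipad = 5f 36 36.
Inner input = 5f 36 36 ∥ 72 51 67 47.
Inner hash: even-index sum = 301 mod 256 = 45; odd-index sum = 271 mod 256 = 15 → 2d 0f.

2d0f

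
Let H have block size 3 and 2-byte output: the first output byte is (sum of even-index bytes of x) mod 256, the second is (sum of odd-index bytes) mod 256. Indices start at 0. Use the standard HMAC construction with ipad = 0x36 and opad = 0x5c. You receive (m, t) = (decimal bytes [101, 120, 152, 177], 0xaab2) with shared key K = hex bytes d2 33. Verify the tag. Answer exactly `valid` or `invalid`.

Key hex bytes d2 33 is 2 bytes ≤ B = 3; zero-pad to 3 bytes: K' = d2 33 00.
K' ⊕ ipad = e4 05 36; K' ⊕ opad = 8e 6f 5c.
Inner hash: even-index sum = 579 mod 256 = 67; odd-index sum = 258 mod 256 = 2 → 43 02.
Outer hash (recomputed tag): even-index sum = 236 mod 256 = 236; odd-index sum = 178 mod 256 = 178 → ec b2.
Recomputed tag = ecb2; claimed = aab2 → mismatch.

invalid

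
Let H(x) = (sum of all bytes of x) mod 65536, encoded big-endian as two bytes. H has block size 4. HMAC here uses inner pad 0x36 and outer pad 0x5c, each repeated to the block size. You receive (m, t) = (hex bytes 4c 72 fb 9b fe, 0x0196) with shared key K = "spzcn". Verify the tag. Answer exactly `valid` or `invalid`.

Key "spzcn" = 73 70 7a 63 6e is 5 bytes > B = 4, so hash it first: H(key) = 02 2e, then zero-pad to 4 bytes: K' = 02 2e 00 00.
K' ⊕ ipad = 34 18 36 36; K' ⊕ opad = 5e 72 5c 5c.
Inner hash: sum = 52+24+54+54+76+114+251+155+254 = 1034 → 04 0a.
Outer hash (recomputed tag): sum = 94+114+92+92+4+10 = 406 → 01 96.
Recomputed tag = 0196; claimed = 0196 → match.

valid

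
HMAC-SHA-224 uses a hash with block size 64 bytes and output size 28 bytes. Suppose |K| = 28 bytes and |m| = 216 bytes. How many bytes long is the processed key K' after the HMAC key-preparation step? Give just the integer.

64

Key is 28 ≤ 64 bytes, zero-padded: |K'| = 64.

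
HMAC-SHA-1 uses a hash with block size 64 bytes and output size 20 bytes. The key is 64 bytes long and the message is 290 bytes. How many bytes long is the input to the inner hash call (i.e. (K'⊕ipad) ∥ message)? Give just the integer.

354

Key is 64 ≤ 64 bytes, zero-padded: |K'| = 64.
Inner input = (K'⊕ipad) ∥ m → 64 + 290 = 354 bytes.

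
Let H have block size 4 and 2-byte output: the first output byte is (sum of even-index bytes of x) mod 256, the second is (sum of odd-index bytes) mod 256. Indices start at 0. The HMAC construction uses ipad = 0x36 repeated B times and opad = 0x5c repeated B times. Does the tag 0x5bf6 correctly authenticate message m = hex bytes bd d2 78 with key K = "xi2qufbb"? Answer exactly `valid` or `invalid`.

valid

Key "xi2qufbb" = 78 69 32 71 75 66 62 62 is 8 bytes > B = 4, so hash it first: H(key) = 81 a2, then zero-pad to 4 bytes: K' = 81 a2 00 00.
K' ⊕ ipad = b7 94 36 36; K' ⊕ opad = dd fe 5c 5c.
Inner hash: even-index sum = 546 mod 256 = 34; odd-index sum = 412 mod 256 = 156 → 22 9c.
Outer hash (recomputed tag): even-index sum = 347 mod 256 = 91; odd-index sum = 502 mod 256 = 246 → 5b f6.
Recomputed tag = 5bf6; claimed = 5bf6 → match.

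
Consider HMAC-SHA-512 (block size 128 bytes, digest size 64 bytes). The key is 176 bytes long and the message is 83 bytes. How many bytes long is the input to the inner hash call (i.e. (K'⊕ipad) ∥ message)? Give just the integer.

211

Key is 176 > 128 bytes, so it is hashed to 64 bytes then zero-padded to 128: |K'| = 128.
Inner input = (K'⊕ipad) ∥ m → 128 + 83 = 211 bytes.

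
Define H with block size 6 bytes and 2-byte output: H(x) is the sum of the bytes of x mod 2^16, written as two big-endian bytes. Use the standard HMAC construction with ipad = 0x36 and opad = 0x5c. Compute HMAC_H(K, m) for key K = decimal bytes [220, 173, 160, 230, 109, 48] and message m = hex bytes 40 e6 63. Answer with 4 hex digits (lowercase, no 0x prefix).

049d

Key decimal bytes [220, 173, 160, 230, 109, 48] = dc ad a0 e6 6d 30 is exactly B = 6 bytes: K' = dc ad a0 e6 6d 30.
K' ⊕ ipad = ea 9b 96 d0 5b 06.  K' ⊕ opad = 80 f1 fc ba 31 6c.
Inner input = (K'⊕ipad) ∥ m = ea 9b 96 d0 5b 06 ∥ 40 e6 63.
Inner hash: sum = 234+155+150+208+91+6+64+230+99 = 1237 → 04 d5.
Outer input = (K'⊕opad) ∥ inner = 80 f1 fc ba 31 6c ∥ 04 d5.
Outer hash (tag): sum = 128+241+252+186+49+108+4+213 = 1181 → 04 9d.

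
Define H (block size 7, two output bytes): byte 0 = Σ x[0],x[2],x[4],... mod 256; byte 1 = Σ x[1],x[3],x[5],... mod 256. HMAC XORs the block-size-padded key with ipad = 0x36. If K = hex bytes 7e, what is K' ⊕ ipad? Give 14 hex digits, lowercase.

48363636363636

Key hex bytes 7e is 1 byte ≤ B = 7; zero-pad to 7 bytes: K' = 7e 00 00 00 00 00 00.
XOR each byte with 0x36: 7e⊕36=48, 00⊕36=36, 00⊕36=36, 00⊕36=36, 00⊕36=36, 00⊕36=36, 00⊕36=36.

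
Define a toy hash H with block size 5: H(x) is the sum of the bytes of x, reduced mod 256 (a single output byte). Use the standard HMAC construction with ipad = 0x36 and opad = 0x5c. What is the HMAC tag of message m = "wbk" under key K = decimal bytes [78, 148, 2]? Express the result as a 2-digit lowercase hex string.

Key decimal bytes [78, 148, 2] = 4e 94 02 is 3 bytes ≤ B = 5; zero-pad to 5 bytes: K' = 4e 94 02 00 00.
K' ⊕ ipad = 78 a2 34 36 36.  K' ⊕ opad = 12 c8 5e 5c 5c.
Inner input = (K'⊕ipad) ∥ m = 78 a2 34 36 36 ∥ 77 62 6b.
Inner hash: sum = 120+162+52+54+54+119+98+107 = 766; mod 256 = 254 → fe.
Outer input = (K'⊕opad) ∥ inner = 12 c8 5e 5c 5c ∥ fe.
Outer hash (tag): sum = 18+200+94+92+92+254 = 750; mod 256 = 238 → ee.

ee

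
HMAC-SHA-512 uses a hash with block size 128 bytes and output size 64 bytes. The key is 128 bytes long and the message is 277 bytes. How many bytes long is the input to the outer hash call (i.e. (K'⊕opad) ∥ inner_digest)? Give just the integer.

Key is 128 ≤ 128 bytes, zero-padded: |K'| = 128.
Outer input = (K'⊕opad) ∥ H(inner) → 128 + 64 = 192 bytes.

192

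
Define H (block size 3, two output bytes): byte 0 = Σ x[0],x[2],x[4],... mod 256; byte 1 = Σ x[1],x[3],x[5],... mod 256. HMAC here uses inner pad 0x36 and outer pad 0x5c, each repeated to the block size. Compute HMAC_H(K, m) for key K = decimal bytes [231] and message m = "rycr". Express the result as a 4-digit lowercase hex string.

224e

Key decimal bytes [231] = e7 is 1 byte ≤ B = 3; zero-pad to 3 bytes: K' = e7 00 00.
K' ⊕ ipad = d1 36 36.  K' ⊕ opad = bb 5c 5c.
Inner input = (K'⊕ipad) ∥ m = d1 36 36 ∥ 72 79 63 72.
Inner hash: even-index sum = 498 mod 256 = 242; odd-index sum = 267 mod 256 = 11 → f2 0b.
Outer input = (K'⊕opad) ∥ inner = bb 5c 5c ∥ f2 0b.
Outer hash (tag): even-index sum = 290 mod 256 = 34; odd-index sum = 334 mod 256 = 78 → 22 4e.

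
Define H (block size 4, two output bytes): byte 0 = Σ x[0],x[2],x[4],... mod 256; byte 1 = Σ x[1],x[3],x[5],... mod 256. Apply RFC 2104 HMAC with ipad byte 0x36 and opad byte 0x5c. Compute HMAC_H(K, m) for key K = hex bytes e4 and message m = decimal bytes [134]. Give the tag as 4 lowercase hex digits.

Key hex bytes e4 is 1 byte ≤ B = 4; zero-pad to 4 bytes: K' = e4 00 00 00.
K' ⊕ ipad = d2 36 36 36.  K' ⊕ opad = b8 5c 5c 5c.
Inner input = (K'⊕ipad) ∥ m = d2 36 36 36 ∥ 86.
Inner hash: even-index sum = 398 mod 256 = 142; odd-index sum = 108 mod 256 = 108 → 8e 6c.
Outer input = (K'⊕opad) ∥ inner = b8 5c 5c 5c ∥ 8e 6c.
Outer hash (tag): even-index sum = 418 mod 256 = 162; odd-index sum = 292 mod 256 = 36 → a2 24.

a224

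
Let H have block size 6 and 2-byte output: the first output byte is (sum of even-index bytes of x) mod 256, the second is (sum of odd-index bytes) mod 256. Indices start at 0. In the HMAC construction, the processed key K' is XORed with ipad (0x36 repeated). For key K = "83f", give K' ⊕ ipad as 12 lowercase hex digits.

0e0550363636

Key "83f" = 38 33 66 is 3 bytes ≤ B = 6; zero-pad to 6 bytes: K' = 38 33 66 00 00 00.
XOR each byte with 0x36: 38⊕36=0e, 33⊕36=05, 66⊕36=50, 00⊕36=36, 00⊕36=36, 00⊕36=36.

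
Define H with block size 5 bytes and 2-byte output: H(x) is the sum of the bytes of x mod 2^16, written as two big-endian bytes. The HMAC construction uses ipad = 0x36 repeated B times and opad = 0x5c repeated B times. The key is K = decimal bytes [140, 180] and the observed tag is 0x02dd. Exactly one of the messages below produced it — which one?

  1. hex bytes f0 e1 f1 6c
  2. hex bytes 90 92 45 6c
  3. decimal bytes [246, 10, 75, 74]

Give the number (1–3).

1

Key decimal bytes [140, 180] = 8c b4 is 2 bytes ≤ B = 5; zero-pad to 5 bytes: K' = 8c b4 00 00 00.
K' ⊕ ipad = ba 82 36 36 36; K' ⊕ opad = d0 e8 5c 5c 5c.
m1: inner = H(ba 82 36 36 36 f0 e1 f1 6c) = 05 0c; tag = H(d0 e8 5c 5c 5c 05 0c) = 02dd ← matches
m2: inner = H(ba 82 36 36 36 90 92 45 6c) = 03 b1; tag = H(d0 e8 5c 5c 5c 03 b1) = 0380
m3: inner = H(ba 82 36 36 36 f6 0a 4b 4a) = 03 73; tag = H(d0 e8 5c 5c 5c 03 73) = 0342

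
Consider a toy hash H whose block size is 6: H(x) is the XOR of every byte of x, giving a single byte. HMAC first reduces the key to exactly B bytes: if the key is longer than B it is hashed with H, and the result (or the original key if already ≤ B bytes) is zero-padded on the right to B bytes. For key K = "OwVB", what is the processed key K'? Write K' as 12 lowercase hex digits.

Key "OwVB" = 4f 77 56 42 is 4 bytes ≤ B = 6; zero-pad to 6 bytes: K' = 4f 77 56 42 00 00.

4f7756420000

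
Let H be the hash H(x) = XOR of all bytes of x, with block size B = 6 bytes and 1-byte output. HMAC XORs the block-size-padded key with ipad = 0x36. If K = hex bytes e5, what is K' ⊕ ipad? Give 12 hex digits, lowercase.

Key hex bytes e5 is 1 byte ≤ B = 6; zero-pad to 6 bytes: K' = e5 00 00 00 00 00.
XOR each byte with 0x36: e5⊕36=d3, 00⊕36=36, 00⊕36=36, 00⊕36=36, 00⊕36=36, 00⊕36=36.

d33636363636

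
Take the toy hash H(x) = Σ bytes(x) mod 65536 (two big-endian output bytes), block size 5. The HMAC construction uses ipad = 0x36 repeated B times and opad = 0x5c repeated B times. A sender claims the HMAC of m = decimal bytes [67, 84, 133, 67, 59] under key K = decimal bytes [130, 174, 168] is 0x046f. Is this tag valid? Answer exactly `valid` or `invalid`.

valid

Key decimal bytes [130, 174, 168] = 82 ae a8 is 3 bytes ≤ B = 5; zero-pad to 5 bytes: K' = 82 ae a8 00 00.
K' ⊕ ipad = b4 98 9e 36 36; K' ⊕ opad = de f2 f4 5c 5c.
Inner hash: sum = 180+152+158+54+54+67+84+133+67+59 = 1008 → 03 f0.
Outer hash (recomputed tag): sum = 222+242+244+92+92+3+240 = 1135 → 04 6f.
Recomputed tag = 046f; claimed = 046f → match.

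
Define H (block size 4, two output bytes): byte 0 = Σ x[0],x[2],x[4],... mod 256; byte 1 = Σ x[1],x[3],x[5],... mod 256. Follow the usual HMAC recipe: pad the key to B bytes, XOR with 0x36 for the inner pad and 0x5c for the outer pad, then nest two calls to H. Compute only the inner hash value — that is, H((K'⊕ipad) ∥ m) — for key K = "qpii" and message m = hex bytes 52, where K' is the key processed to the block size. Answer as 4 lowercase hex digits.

Key "qpii" = 71 70 69 69 is exactly B = 4 bytes: K' = 71 70 69 69.
K' ⊕ ipad = 47 46 5f 5f.
Inner input = 47 46 5f 5f ∥ 52.
Inner hash: even-index sum = 248 mod 256 = 248; odd-index sum = 165 mod 256 = 165 → f8 a5.

f8a5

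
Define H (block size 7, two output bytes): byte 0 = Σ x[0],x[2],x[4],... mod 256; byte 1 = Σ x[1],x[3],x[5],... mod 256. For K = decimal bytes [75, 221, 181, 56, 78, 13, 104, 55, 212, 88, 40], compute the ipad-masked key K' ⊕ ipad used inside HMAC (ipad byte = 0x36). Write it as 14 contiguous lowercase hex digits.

Key decimal bytes [75, 221, 181, 56, 78, 13, 104, 55, 212, 88, 40] = 4b dd b5 38 4e 0d 68 37 d4 58 28 is 11 bytes > B = 7, so hash it first: H(key) = b2 b1, then zero-pad to 7 bytes: K' = b2 b1 00 00 00 00 00.
XOR each byte with 0x36: b2⊕36=84, b1⊕36=87, 00⊕36=36, 00⊕36=36, 00⊕36=36, 00⊕36=36, 00⊕36=36.

84873636363636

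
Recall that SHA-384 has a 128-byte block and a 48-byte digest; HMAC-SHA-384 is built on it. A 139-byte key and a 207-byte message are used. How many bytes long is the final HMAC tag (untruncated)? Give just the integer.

48

The tag is one SHA-384 digest: 48 bytes.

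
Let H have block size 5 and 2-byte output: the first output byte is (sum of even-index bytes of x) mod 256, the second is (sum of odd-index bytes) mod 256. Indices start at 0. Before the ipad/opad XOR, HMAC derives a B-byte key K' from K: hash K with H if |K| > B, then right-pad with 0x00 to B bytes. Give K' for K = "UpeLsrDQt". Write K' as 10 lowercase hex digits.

e57f000000

|K| = 9 > B = 5, so first hash the key.
H(K): even-index sum = 485 mod 256 = 229; odd-index sum = 383 mod 256 = 127 → e5 7f.
Zero-pad H(K) = e5 7f to 5 bytes: K' = e5 7f 00 00 00.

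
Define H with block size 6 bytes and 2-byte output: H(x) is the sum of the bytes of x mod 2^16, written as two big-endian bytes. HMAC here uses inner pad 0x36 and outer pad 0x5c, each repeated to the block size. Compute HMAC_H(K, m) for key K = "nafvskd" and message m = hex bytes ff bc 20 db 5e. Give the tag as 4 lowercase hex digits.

037e

Key "nafvskd" = 6e 61 66 76 73 6b 64 is 7 bytes > B = 6, so hash it first: H(key) = 02 ed, then zero-pad to 6 bytes: K' = 02 ed 00 00 00 00.
K' ⊕ ipad = 34 db 36 36 36 36.  K' ⊕ opad = 5e b1 5c 5c 5c 5c.
Inner input = (K'⊕ipad) ∥ m = 34 db 36 36 36 36 ∥ ff bc 20 db 5e.
Inner hash: sum = 52+219+54+54+54+54+255+188+32+219+94 = 1275 → 04 fb.
Outer input = (K'⊕opad) ∥ inner = 5e b1 5c 5c 5c 5c ∥ 04 fb.
Outer hash (tag): sum = 94+177+92+92+92+92+4+251 = 894 → 03 7e.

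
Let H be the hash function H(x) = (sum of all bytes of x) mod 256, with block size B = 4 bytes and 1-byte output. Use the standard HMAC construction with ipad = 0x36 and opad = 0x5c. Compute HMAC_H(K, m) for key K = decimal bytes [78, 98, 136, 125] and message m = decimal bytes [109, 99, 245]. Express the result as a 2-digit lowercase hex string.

df

Key decimal bytes [78, 98, 136, 125] = 4e 62 88 7d is exactly B = 4 bytes: K' = 4e 62 88 7d.
K' ⊕ ipad = 78 54 be 4b.  K' ⊕ opad = 12 3e d4 21.
Inner input = (K'⊕ipad) ∥ m = 78 54 be 4b ∥ 6d 63 f5.
Inner hash: sum = 120+84+190+75+109+99+245 = 922; mod 256 = 154 → 9a.
Outer input = (K'⊕opad) ∥ inner = 12 3e d4 21 ∥ 9a.
Outer hash (tag): sum = 18+62+212+33+154 = 479; mod 256 = 223 → df.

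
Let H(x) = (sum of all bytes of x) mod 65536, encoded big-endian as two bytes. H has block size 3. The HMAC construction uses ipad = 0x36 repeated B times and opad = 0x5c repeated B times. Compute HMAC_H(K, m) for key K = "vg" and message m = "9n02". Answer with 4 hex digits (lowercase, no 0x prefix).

Key "vg" = 76 67 is 2 bytes ≤ B = 3; zero-pad to 3 bytes: K' = 76 67 00.
K' ⊕ ipad = 40 51 36.  K' ⊕ opad = 2a 3b 5c.
Inner input = (K'⊕ipad) ∥ m = 40 51 36 ∥ 39 6e 30 32.
Inner hash: sum = 64+81+54+57+110+48+50 = 464 → 01 d0.
Outer input = (K'⊕opad) ∥ inner = 2a 3b 5c ∥ 01 d0.
Outer hash (tag): sum = 42+59+92+1+208 = 402 → 01 92.

0192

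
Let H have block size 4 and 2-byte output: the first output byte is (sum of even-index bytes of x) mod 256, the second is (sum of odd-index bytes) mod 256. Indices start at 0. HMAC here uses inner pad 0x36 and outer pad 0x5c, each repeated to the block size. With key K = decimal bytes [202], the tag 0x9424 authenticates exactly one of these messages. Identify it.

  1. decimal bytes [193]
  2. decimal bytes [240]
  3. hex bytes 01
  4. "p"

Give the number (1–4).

4

Key decimal bytes [202] = ca is 1 byte ≤ B = 4; zero-pad to 4 bytes: K' = ca 00 00 00.
K' ⊕ ipad = fc 36 36 36; K' ⊕ opad = 96 5c 5c 5c.
m1: inner = H(fc 36 36 36 c1) = f3 6c; tag = H(96 5c 5c 5c f3 6c) = e524
m2: inner = H(fc 36 36 36 f0) = 22 6c; tag = H(96 5c 5c 5c 22 6c) = 1424
m3: inner = H(fc 36 36 36 01) = 33 6c; tag = H(96 5c 5c 5c 33 6c) = 2524
m4: inner = H(fc 36 36 36 70) = a2 6c; tag = H(96 5c 5c 5c a2 6c) = 9424 ← matches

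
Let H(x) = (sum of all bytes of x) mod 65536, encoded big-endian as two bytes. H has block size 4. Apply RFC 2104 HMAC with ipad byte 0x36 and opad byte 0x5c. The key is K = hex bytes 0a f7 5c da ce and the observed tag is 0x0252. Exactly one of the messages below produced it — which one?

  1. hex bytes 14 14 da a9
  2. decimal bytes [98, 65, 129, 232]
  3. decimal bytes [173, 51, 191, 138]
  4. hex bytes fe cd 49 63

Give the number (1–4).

2

Key hex bytes 0a f7 5c da ce is 5 bytes > B = 4, so hash it first: H(key) = 03 05, then zero-pad to 4 bytes: K' = 03 05 00 00.
K' ⊕ ipad = 35 33 36 36; K' ⊕ opad = 5f 59 5c 5c.
m1: inner = H(35 33 36 36 14 14 da a9) = 02 7f; tag = H(5f 59 5c 5c 02 7f) = 01f1
m2: inner = H(35 33 36 36 62 41 81 e8) = 02 e0; tag = H(5f 59 5c 5c 02 e0) = 0252 ← matches
m3: inner = H(35 33 36 36 ad 33 bf 8a) = 02 fd; tag = H(5f 59 5c 5c 02 fd) = 026f
m4: inner = H(35 33 36 36 fe cd 49 63) = 03 4b; tag = H(5f 59 5c 5c 03 4b) = 01be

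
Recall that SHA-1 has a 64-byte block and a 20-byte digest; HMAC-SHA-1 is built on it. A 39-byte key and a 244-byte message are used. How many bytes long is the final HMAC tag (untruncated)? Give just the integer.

The tag is one SHA-1 digest: 20 bytes.

20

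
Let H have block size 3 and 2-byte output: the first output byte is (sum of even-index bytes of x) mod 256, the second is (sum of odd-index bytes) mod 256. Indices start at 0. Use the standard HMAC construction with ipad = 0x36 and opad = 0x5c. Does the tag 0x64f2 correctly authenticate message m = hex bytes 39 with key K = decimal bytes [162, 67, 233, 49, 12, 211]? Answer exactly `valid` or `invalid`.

invalid

Key decimal bytes [162, 67, 233, 49, 12, 211] = a2 43 e9 31 0c d3 is 6 bytes > B = 3, so hash it first: H(key) = 97 47, then zero-pad to 3 bytes: K' = 97 47 00.
K' ⊕ ipad = a1 71 36; K' ⊕ opad = cb 1b 5c.
Inner hash: even-index sum = 215 mod 256 = 215; odd-index sum = 170 mod 256 = 170 → d7 aa.
Outer hash (recomputed tag): even-index sum = 465 mod 256 = 209; odd-index sum = 242 mod 256 = 242 → d1 f2.
Recomputed tag = d1f2; claimed = 64f2 → mismatch.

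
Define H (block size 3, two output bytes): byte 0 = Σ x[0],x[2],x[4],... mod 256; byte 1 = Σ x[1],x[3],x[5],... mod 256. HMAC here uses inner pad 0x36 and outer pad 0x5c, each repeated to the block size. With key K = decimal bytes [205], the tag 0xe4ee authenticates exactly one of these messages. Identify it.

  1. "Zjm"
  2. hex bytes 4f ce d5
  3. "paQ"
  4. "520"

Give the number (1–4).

3

Key decimal bytes [205] = cd is 1 byte ≤ B = 3; zero-pad to 3 bytes: K' = cd 00 00.
K' ⊕ ipad = fb 36 36; K' ⊕ opad = 91 5c 5c.
m1: inner = H(fb 36 36 5a 6a 6d) = 9b fd; tag = H(91 5c 5c 9b fd) = eaf7
m2: inner = H(fb 36 36 4f ce d5) = ff 5a; tag = H(91 5c 5c ff 5a) = 475b
m3: inner = H(fb 36 36 70 61 51) = 92 f7; tag = H(91 5c 5c 92 f7) = e4ee ← matches
m4: inner = H(fb 36 36 35 32 30) = 63 9b; tag = H(91 5c 5c 63 9b) = 88bf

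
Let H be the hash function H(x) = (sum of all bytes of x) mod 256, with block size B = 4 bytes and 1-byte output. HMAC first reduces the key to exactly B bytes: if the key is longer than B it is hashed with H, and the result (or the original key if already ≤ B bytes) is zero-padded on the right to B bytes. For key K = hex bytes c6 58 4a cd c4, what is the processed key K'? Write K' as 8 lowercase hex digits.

|K| = 5 > B = 4, so first hash the key.
H(K): sum = 198+88+74+205+196 = 761; mod 256 = 249 → f9.
Zero-pad H(K) = f9 to 4 bytes: K' = f9 00 00 00.

f9000000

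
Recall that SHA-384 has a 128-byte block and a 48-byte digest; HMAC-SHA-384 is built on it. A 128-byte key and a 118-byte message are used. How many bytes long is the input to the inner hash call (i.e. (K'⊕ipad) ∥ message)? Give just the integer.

246

Key is 128 ≤ 128 bytes, zero-padded: |K'| = 128.
Inner input = (K'⊕ipad) ∥ m → 128 + 118 = 246 bytes.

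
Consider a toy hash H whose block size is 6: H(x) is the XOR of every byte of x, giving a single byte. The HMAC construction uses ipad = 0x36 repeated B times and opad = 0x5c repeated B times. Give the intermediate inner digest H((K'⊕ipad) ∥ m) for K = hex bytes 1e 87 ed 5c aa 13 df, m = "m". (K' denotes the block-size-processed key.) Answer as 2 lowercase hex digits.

Key hex bytes 1e 87 ed 5c aa 13 df is 7 bytes > B = 6, so hash it first: H(key) = 4e, then zero-pad to 6 bytes: K' = 4e 00 00 00 00 00.
K' ⊕ ipad = 78 36 36 36 36 36.
Inner input = 78 36 36 36 36 36 ∥ 6d.
Inner hash: XOR 78⊕36⊕36⊕36⊕36⊕36⊕6d = 23.

23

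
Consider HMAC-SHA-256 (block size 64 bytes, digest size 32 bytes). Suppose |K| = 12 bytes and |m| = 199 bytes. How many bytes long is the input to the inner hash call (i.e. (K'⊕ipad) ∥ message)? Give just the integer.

263

Key is 12 ≤ 64 bytes, zero-padded: |K'| = 64.
Inner input = (K'⊕ipad) ∥ m → 64 + 199 = 263 bytes.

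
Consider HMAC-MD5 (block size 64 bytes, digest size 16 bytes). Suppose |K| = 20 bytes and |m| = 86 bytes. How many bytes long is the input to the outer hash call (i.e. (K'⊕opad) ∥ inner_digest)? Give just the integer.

Key is 20 ≤ 64 bytes, zero-padded: |K'| = 64.
Outer input = (K'⊕opad) ∥ H(inner) → 64 + 16 = 80 bytes.

80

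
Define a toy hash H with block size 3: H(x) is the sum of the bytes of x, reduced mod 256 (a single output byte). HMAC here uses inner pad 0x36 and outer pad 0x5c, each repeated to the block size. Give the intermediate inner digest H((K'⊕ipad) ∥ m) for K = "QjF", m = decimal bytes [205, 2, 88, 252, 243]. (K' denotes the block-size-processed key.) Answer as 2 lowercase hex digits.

49

Key "QjF" = 51 6a 46 is exactly B = 3 bytes: K' = 51 6a 46.
K' ⊕ ipad = 67 5c 70.
Inner input = 67 5c 70 ∥ cd 02 58 fc f3.
Inner hash: sum = 103+92+112+205+2+88+252+243 = 1097; mod 256 = 73 → 49.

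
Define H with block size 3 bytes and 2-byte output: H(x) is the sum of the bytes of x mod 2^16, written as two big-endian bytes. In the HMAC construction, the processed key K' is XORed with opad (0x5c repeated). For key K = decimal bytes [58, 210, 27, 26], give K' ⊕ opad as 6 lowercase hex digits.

Key decimal bytes [58, 210, 27, 26] = 3a d2 1b 1a is 4 bytes > B = 3, so hash it first: H(key) = 01 41, then zero-pad to 3 bytes: K' = 01 41 00.
XOR each byte with 0x5c: 01⊕5c=5d, 41⊕5c=1d, 00⊕5c=5c.

5d1d5c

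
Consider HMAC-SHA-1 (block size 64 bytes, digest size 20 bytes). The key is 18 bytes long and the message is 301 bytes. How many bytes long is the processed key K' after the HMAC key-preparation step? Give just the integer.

64

Key is 18 ≤ 64 bytes, zero-padded: |K'| = 64.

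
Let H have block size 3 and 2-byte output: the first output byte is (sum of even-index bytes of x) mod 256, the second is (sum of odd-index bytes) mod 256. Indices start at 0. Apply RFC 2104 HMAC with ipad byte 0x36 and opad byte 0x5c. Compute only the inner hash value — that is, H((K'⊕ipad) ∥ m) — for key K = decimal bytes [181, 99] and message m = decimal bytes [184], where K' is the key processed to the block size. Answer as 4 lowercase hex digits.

b90d

Key decimal bytes [181, 99] = b5 63 is 2 bytes ≤ B = 3; zero-pad to 3 bytes: K' = b5 63 00.
K' ⊕ ipad = 83 55 36.
Inner input = 83 55 36 ∥ b8.
Inner hash: even-index sum = 185 mod 256 = 185; odd-index sum = 269 mod 256 = 13 → b9 0d.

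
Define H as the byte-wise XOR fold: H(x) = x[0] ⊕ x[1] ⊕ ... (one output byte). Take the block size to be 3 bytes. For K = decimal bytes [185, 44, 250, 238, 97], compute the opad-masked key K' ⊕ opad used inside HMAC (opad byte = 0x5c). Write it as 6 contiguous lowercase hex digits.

Key decimal bytes [185, 44, 250, 238, 97] = b9 2c fa ee 61 is 5 bytes > B = 3, so hash it first: H(key) = e0, then zero-pad to 3 bytes: K' = e0 00 00.
XOR each byte with 0x5c: e0⊕5c=bc, 00⊕5c=5c, 00⊕5c=5c.

bc5c5c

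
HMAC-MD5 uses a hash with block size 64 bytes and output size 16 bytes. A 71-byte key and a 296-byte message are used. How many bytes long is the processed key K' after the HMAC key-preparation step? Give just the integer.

Key is 71 > 64 bytes, so it is hashed to 16 bytes then zero-padded to 64: |K'| = 64.

64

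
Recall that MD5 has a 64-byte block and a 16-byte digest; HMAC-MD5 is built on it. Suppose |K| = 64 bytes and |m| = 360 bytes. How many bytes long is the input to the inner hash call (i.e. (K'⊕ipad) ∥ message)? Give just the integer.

Key is 64 ≤ 64 bytes, zero-padded: |K'| = 64.
Inner input = (K'⊕ipad) ∥ m → 64 + 360 = 424 bytes.

424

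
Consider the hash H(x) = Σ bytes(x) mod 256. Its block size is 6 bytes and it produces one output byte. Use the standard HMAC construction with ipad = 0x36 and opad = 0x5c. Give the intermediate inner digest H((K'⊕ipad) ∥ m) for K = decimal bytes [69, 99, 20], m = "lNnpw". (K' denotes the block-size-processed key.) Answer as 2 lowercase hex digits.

Key decimal bytes [69, 99, 20] = 45 63 14 is 3 bytes ≤ B = 6; zero-pad to 6 bytes: K' = 45 63 14 00 00 00.
K' ⊕ ipad = 73 55 22 36 36 36.
Inner input = 73 55 22 36 36 36 ∥ 6c 4e 6e 70 77.
Inner hash: sum = 115+85+34+54+54+54+108+78+110+112+119 = 923; mod 256 = 155 → 9b.

9b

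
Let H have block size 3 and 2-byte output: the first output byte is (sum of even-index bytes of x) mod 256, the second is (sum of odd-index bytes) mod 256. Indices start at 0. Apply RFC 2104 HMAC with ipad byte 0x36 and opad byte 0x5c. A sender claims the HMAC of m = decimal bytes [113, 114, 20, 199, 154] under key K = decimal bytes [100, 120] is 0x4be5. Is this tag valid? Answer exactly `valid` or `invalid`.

invalid

Key decimal bytes [100, 120] = 64 78 is 2 bytes ≤ B = 3; zero-pad to 3 bytes: K' = 64 78 00.
K' ⊕ ipad = 52 4e 36; K' ⊕ opad = 38 24 5c.
Inner hash: even-index sum = 449 mod 256 = 193; odd-index sum = 365 mod 256 = 109 → c1 6d.
Outer hash (recomputed tag): even-index sum = 257 mod 256 = 1; odd-index sum = 229 mod 256 = 229 → 01 e5.
Recomputed tag = 01e5; claimed = 4be5 → mismatch.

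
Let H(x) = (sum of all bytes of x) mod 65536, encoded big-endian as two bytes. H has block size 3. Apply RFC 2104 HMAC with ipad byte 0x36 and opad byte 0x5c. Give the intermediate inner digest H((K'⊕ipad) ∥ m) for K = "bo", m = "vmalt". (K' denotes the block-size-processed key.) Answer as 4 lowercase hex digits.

Key "bo" = 62 6f is 2 bytes ≤ B = 3; zero-pad to 3 bytes: K' = 62 6f 00.
K' ⊕ ipad = 54 59 36.
Inner input = 54 59 36 ∥ 76 6d 61 6c 74.
Inner hash: sum = 84+89+54+118+109+97+108+116 = 775 → 03 07.

0307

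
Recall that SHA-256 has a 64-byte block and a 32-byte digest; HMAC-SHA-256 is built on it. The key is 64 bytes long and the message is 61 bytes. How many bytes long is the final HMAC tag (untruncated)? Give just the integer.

The tag is one SHA-256 digest: 32 bytes.

32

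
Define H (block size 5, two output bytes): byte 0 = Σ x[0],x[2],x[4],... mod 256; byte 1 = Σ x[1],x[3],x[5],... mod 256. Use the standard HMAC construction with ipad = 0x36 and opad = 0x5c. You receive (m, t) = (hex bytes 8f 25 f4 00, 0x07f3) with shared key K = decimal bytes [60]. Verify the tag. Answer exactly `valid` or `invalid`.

Key decimal bytes [60] = 3c is 1 byte ≤ B = 5; zero-pad to 5 bytes: K' = 3c 00 00 00 00.
K' ⊕ ipad = 0a 36 36 36 36; K' ⊕ opad = 60 5c 5c 5c 5c.
Inner hash: even-index sum = 155 mod 256 = 155; odd-index sum = 495 mod 256 = 239 → 9b ef.
Outer hash (recomputed tag): even-index sum = 519 mod 256 = 7; odd-index sum = 339 mod 256 = 83 → 07 53.
Recomputed tag = 0753; claimed = 07f3 → mismatch.

invalid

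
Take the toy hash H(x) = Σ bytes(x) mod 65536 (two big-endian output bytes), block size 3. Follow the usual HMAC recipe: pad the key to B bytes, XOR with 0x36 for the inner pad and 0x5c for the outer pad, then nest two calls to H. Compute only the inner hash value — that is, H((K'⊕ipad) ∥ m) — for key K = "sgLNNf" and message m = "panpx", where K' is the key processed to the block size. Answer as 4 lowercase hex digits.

Key "sgLNNf" = 73 67 4c 4e 4e 66 is 6 bytes > B = 3, so hash it first: H(key) = 02 28, then zero-pad to 3 bytes: K' = 02 28 00.
K' ⊕ ipad = 34 1e 36.
Inner input = 34 1e 36 ∥ 70 61 6e 70 78.
Inner hash: sum = 52+30+54+112+97+110+112+120 = 687 → 02 af.

02af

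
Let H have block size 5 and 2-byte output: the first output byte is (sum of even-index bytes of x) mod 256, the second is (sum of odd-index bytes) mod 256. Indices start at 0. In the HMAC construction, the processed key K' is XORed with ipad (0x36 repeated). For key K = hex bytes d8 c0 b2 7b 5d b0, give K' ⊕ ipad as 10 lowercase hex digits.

d1dd363636

Key hex bytes d8 c0 b2 7b 5d b0 is 6 bytes > B = 5, so hash it first: H(key) = e7 eb, then zero-pad to 5 bytes: K' = e7 eb 00 00 00.
XOR each byte with 0x36: e7⊕36=d1, eb⊕36=dd, 00⊕36=36, 00⊕36=36, 00⊕36=36.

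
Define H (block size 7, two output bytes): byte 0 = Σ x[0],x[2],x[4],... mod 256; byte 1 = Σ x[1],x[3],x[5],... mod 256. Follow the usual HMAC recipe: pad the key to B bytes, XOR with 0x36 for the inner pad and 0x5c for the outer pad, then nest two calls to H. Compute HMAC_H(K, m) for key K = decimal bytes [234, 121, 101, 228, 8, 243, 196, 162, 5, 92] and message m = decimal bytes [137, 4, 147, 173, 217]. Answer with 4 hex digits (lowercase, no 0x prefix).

Key decimal bytes [234, 121, 101, 228, 8, 243, 196, 162, 5, 92] = ea 79 65 e4 08 f3 c4 a2 05 5c is 10 bytes > B = 7, so hash it first: H(key) = 20 4e, then zero-pad to 7 bytes: K' = 20 4e 00 00 00 00 00.
K' ⊕ ipad = 16 78 36 36 36 36 36.  K' ⊕ opad = 7c 12 5c 5c 5c 5c 5c.
Inner input = (K'⊕ipad) ∥ m = 16 78 36 36 36 36 36 ∥ 89 04 93 ad d9.
Inner hash: even-index sum = 361 mod 256 = 105; odd-index sum = 729 mod 256 = 217 → 69 d9.
Outer input = (K'⊕opad) ∥ inner = 7c 12 5c 5c 5c 5c 5c ∥ 69 d9.
Outer hash (tag): even-index sum = 617 mod 256 = 105; odd-index sum = 307 mod 256 = 51 → 69 33.

6933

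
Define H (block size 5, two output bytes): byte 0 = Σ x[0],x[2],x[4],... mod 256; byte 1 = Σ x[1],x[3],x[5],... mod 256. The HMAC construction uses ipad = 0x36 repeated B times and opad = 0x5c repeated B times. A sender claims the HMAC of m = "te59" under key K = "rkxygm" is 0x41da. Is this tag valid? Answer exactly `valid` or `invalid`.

invalid

Key "rkxygm" = 72 6b 78 79 67 6d is 6 bytes > B = 5, so hash it first: H(key) = 51 51, then zero-pad to 5 bytes: K' = 51 51 00 00 00.
K' ⊕ ipad = 67 67 36 36 36; K' ⊕ opad = 0d 0d 5c 5c 5c.
Inner hash: even-index sum = 369 mod 256 = 113; odd-index sum = 326 mod 256 = 70 → 71 46.
Outer hash (recomputed tag): even-index sum = 267 mod 256 = 11; odd-index sum = 218 mod 256 = 218 → 0b da.
Recomputed tag = 0bda; claimed = 41da → mismatch.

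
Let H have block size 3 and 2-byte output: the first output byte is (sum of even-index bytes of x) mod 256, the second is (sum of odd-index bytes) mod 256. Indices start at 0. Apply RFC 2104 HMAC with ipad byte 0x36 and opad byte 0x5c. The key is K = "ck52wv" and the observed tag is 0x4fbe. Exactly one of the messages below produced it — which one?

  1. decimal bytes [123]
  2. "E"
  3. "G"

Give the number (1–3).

Key "ck52wv" = 63 6b 35 32 77 76 is 6 bytes > B = 3, so hash it first: H(key) = 0f 13, then zero-pad to 3 bytes: K' = 0f 13 00.
K' ⊕ ipad = 39 25 36; K' ⊕ opad = 53 4f 5c.
m1: inner = H(39 25 36 7b) = 6f a0; tag = H(53 4f 5c 6f a0) = 4fbe ← matches
m2: inner = H(39 25 36 45) = 6f 6a; tag = H(53 4f 5c 6f 6a) = 19be
m3: inner = H(39 25 36 47) = 6f 6c; tag = H(53 4f 5c 6f 6c) = 1bbe

1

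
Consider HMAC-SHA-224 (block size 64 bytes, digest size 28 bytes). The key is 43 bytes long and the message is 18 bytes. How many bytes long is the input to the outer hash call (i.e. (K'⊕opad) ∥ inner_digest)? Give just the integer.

92

Key is 43 ≤ 64 bytes, zero-padded: |K'| = 64.
Outer input = (K'⊕opad) ∥ H(inner) → 64 + 28 = 92 bytes.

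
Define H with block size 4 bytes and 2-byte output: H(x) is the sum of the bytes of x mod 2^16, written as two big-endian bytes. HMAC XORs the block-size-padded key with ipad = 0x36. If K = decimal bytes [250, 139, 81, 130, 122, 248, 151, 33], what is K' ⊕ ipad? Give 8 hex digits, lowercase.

Key decimal bytes [250, 139, 81, 130, 122, 248, 151, 33] = fa 8b 51 82 7a f8 97 21 is 8 bytes > B = 4, so hash it first: H(key) = 04 82, then zero-pad to 4 bytes: K' = 04 82 00 00.
XOR each byte with 0x36: 04⊕36=32, 82⊕36=b4, 00⊕36=36, 00⊕36=36.

32b43636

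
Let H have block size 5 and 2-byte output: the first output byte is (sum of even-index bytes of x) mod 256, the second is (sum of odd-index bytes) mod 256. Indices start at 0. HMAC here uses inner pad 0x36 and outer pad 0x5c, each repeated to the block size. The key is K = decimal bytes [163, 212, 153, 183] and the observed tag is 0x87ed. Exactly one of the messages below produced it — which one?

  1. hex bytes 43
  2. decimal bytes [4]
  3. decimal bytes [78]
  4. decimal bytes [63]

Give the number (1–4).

Key decimal bytes [163, 212, 153, 183] = a3 d4 99 b7 is 4 bytes ≤ B = 5; zero-pad to 5 bytes: K' = a3 d4 99 b7 00.
K' ⊕ ipad = 95 e2 af 81 36; K' ⊕ opad = ff 88 c5 eb 5c.
m1: inner = H(95 e2 af 81 36 43) = 7a a6; tag = H(ff 88 c5 eb 5c 7a a6) = c6ed
m2: inner = H(95 e2 af 81 36 04) = 7a 67; tag = H(ff 88 c5 eb 5c 7a 67) = 87ed ← matches
m3: inner = H(95 e2 af 81 36 4e) = 7a b1; tag = H(ff 88 c5 eb 5c 7a b1) = d1ed
m4: inner = H(95 e2 af 81 36 3f) = 7a a2; tag = H(ff 88 c5 eb 5c 7a a2) = c2ed

2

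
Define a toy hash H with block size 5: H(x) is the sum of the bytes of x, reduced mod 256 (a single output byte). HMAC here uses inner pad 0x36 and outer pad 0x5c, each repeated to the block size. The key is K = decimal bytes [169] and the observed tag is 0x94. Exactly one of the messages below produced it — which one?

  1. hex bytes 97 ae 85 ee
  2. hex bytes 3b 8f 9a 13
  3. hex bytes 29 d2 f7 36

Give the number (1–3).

Key decimal bytes [169] = a9 is 1 byte ≤ B = 5; zero-pad to 5 bytes: K' = a9 00 00 00 00.
K' ⊕ ipad = 9f 36 36 36 36; K' ⊕ opad = f5 5c 5c 5c 5c.
m1: inner = H(9f 36 36 36 36 97 ae 85 ee) = 2f; tag = H(f5 5c 5c 5c 5c 2f) = 94 ← matches
m2: inner = H(9f 36 36 36 36 3b 8f 9a 13) = ee; tag = H(f5 5c 5c 5c 5c ee) = 53
m3: inner = H(9f 36 36 36 36 29 d2 f7 36) = 9f; tag = H(f5 5c 5c 5c 5c 9f) = 04

1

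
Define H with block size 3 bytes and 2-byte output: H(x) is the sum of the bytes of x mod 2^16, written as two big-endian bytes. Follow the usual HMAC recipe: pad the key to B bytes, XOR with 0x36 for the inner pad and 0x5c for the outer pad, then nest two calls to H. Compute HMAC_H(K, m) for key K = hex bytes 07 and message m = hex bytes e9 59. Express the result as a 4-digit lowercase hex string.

Key hex bytes 07 is 1 byte ≤ B = 3; zero-pad to 3 bytes: K' = 07 00 00.
K' ⊕ ipad = 31 36 36.  K' ⊕ opad = 5b 5c 5c.
Inner input = (K'⊕ipad) ∥ m = 31 36 36 ∥ e9 59.
Inner hash: sum = 49+54+54+233+89 = 479 → 01 df.
Outer input = (K'⊕opad) ∥ inner = 5b 5c 5c ∥ 01 df.
Outer hash (tag): sum = 91+92+92+1+223 = 499 → 01 f3.

01f3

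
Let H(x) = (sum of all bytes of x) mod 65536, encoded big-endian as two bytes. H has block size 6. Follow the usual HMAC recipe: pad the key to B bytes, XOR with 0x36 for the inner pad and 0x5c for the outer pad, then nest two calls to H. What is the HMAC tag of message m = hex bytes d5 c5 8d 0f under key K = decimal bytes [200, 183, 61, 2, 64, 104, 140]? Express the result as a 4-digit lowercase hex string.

0286

Key decimal bytes [200, 183, 61, 2, 64, 104, 140] = c8 b7 3d 02 40 68 8c is 7 bytes > B = 6, so hash it first: H(key) = 02 f2, then zero-pad to 6 bytes: K' = 02 f2 00 00 00 00.
K' ⊕ ipad = 34 c4 36 36 36 36.  K' ⊕ opad = 5e ae 5c 5c 5c 5c.
Inner input = (K'⊕ipad) ∥ m = 34 c4 36 36 36 36 ∥ d5 c5 8d 0f.
Inner hash: sum = 52+196+54+54+54+54+213+197+141+15 = 1030 → 04 06.
Outer input = (K'⊕opad) ∥ inner = 5e ae 5c 5c 5c 5c ∥ 04 06.
Outer hash (tag): sum = 94+174+92+92+92+92+4+6 = 646 → 02 86.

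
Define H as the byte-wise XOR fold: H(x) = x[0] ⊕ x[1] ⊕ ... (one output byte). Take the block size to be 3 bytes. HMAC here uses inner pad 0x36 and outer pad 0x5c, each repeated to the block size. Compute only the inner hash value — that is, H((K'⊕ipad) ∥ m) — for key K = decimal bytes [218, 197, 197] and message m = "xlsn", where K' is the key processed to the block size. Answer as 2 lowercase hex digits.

Key decimal bytes [218, 197, 197] = da c5 c5 is exactly B = 3 bytes: K' = da c5 c5.
K' ⊕ ipad = ec f3 f3.
Inner input = ec f3 f3 ∥ 78 6c 73 6e.
Inner hash: XOR ec⊕f3⊕f3⊕78⊕6c⊕73⊕6e = e5.

e5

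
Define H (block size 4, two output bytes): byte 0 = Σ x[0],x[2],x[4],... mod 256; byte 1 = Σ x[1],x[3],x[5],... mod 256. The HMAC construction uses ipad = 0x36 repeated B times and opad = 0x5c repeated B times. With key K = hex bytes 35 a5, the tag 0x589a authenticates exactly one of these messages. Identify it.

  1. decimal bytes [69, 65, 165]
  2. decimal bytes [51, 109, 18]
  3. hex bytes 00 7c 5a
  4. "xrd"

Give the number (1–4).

Key hex bytes 35 a5 is 2 bytes ≤ B = 4; zero-pad to 4 bytes: K' = 35 a5 00 00.
K' ⊕ ipad = 03 93 36 36; K' ⊕ opad = 69 f9 5c 5c.
m1: inner = H(03 93 36 36 45 41 a5) = 23 0a; tag = H(69 f9 5c 5c 23 0a) = e85f
m2: inner = H(03 93 36 36 33 6d 12) = 7e 36; tag = H(69 f9 5c 5c 7e 36) = 438b
m3: inner = H(03 93 36 36 00 7c 5a) = 93 45; tag = H(69 f9 5c 5c 93 45) = 589a ← matches
m4: inner = H(03 93 36 36 78 72 64) = 15 3b; tag = H(69 f9 5c 5c 15 3b) = da90

3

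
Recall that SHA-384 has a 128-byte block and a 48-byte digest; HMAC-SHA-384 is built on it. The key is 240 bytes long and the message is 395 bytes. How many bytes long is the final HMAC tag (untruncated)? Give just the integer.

The tag is one SHA-384 digest: 48 bytes.

48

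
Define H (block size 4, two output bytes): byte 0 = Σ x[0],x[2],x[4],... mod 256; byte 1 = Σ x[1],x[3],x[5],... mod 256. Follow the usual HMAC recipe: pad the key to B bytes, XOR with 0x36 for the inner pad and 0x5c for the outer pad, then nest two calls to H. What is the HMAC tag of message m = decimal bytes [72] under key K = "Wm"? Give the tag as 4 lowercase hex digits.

461e

Key "Wm" = 57 6d is 2 bytes ≤ B = 4; zero-pad to 4 bytes: K' = 57 6d 00 00.
K' ⊕ ipad = 61 5b 36 36.  K' ⊕ opad = 0b 31 5c 5c.
Inner input = (K'⊕ipad) ∥ m = 61 5b 36 36 ∥ 48.
Inner hash: even-index sum = 223 mod 256 = 223; odd-index sum = 145 mod 256 = 145 → df 91.
Outer input = (K'⊕opad) ∥ inner = 0b 31 5c 5c ∥ df 91.
Outer hash (tag): even-index sum = 326 mod 256 = 70; odd-index sum = 286 mod 256 = 30 → 46 1e.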